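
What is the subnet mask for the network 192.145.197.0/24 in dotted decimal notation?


/24 means 24 network bits, 8 host bits
Binary: 11111111111111111111111100000000
Mask: 255.255.255.0


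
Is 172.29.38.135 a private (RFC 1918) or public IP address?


RFC 1918 private ranges:
  10.0.0.0/8 (10.0.0.0 - 10.255.255.255)
  172.16.0.0/12 (172.16.0.0 - 172.31.255.255)
  192.168.0.0/16 (192.168.0.0 - 192.168.255.255)
Private (in 172.16.0.0/12)


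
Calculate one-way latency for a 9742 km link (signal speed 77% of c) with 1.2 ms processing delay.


Speed = 0.77 * 3e5 km/s = 231000 km/s
Propagation delay = 9742 / 231000 = 0.0422 s = 42.1732 ms
Processing delay = 1.2 ms
Total one-way latency = 43.3732 ms


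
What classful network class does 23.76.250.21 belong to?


First octet: 23
Binary: 00010111
0xxxxxxx -> Class A (1-126)
Class A, default mask 255.0.0.0 (/8)


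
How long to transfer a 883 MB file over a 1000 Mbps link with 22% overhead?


Effective throughput = 1000 * (1 - 22/100) = 780 Mbps
File size in Mb = 883 * 8 = 7064 Mb
Time = 7064 / 780
Time = 9.0564 seconds


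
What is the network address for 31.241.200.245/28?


IP:   00011111.11110001.11001000.11110101
Mask: 11111111.11111111.11111111.11110000
AND operation:
Net:  00011111.11110001.11001000.11110000
Network: 31.241.200.240/28


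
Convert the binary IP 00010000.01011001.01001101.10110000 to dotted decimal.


00010000 = 16
01011001 = 89
01001101 = 77
10110000 = 176
IP: 16.89.77.176


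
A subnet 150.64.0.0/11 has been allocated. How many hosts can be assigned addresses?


Host bits = 32 - 11 = 21
Total addresses = 2^21 = 2097152
Usable = total - 2 (network and broadcast)
Usable hosts: 2097150


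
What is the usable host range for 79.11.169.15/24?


Network: 79.11.169.0
Broadcast: 79.11.169.255
First usable = network + 1
Last usable = broadcast - 1
Range: 79.11.169.1 to 79.11.169.254


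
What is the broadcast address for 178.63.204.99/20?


Network: 178.63.192.0/20
Host bits = 12
Set all host bits to 1:
Broadcast: 178.63.207.255


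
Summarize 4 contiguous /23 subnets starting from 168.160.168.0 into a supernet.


Original prefix: /23
Number of subnets: 4 = 2^2
New prefix = 23 - 2 = 21
Supernet: 168.160.168.0/21


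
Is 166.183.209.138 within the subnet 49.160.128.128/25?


Subnet network: 49.160.128.128
Test IP AND mask: 166.183.209.128
No, 166.183.209.138 is not in 49.160.128.128/25


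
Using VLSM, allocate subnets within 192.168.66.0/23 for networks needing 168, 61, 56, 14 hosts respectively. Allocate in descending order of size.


168 hosts -> /24 (254 usable): 192.168.66.0/24
61 hosts -> /26 (62 usable): 192.168.67.0/26
56 hosts -> /26 (62 usable): 192.168.67.64/26
14 hosts -> /28 (14 usable): 192.168.67.128/28
Allocation: 192.168.66.0/24 (168 hosts, 254 usable); 192.168.67.0/26 (61 hosts, 62 usable); 192.168.67.64/26 (56 hosts, 62 usable); 192.168.67.128/28 (14 hosts, 14 usable)


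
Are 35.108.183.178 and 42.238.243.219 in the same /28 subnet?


Mask: 255.255.255.240
35.108.183.178 AND mask = 35.108.183.176
42.238.243.219 AND mask = 42.238.243.208
No, different subnets (35.108.183.176 vs 42.238.243.208)


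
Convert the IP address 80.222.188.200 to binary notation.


80 = 01010000
222 = 11011110
188 = 10111100
200 = 11001000
Binary: 01010000.11011110.10111100.11001000


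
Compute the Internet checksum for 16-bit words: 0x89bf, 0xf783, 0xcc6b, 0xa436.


Sum all words (with carry folding):
+ 0x89bf = 0x89bf
+ 0xf783 = 0x8143
+ 0xcc6b = 0x4daf
+ 0xa436 = 0xf1e5
One's complement: ~0xf1e5
Checksum = 0x0e1a


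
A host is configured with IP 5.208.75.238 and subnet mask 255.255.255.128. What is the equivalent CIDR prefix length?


Binary: 11111111.11111111.11111111.10000000
Count leading 1s
Prefix: /25


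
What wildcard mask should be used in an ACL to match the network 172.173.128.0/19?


Subnet mask: 255.255.224.0
Wildcard = 255.255.255.255 - subnet mask
255 - 255 = 0
255 - 255 = 0
255 - 224 = 31
255 - 0 = 255
Wildcard: 0.0.31.255


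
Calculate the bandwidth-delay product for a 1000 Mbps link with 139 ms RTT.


BDP = bandwidth * RTT
= 1000 Mbps * 139 ms
= 1000 * 1e6 * 139 / 1000 bits
= 139000000 bits
= 17375000 bytes
= 16967.7734 KB
BDP = 139000000 bits (17375000 bytes)


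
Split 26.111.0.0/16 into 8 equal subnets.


New prefix = 16 + 3 = 19
Each subnet has 8192 addresses
  26.111.0.0/19
  26.111.32.0/19
  26.111.64.0/19
  26.111.96.0/19
  26.111.128.0/19
  26.111.160.0/19
  26.111.192.0/19
  26.111.224.0/19
Subnets: 26.111.0.0/19, 26.111.32.0/19, 26.111.64.0/19, 26.111.96.0/19, 26.111.128.0/19, 26.111.160.0/19, 26.111.192.0/19, 26.111.224.0/19


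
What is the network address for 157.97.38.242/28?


IP:   10011101.01100001.00100110.11110010
Mask: 11111111.11111111.11111111.11110000
AND operation:
Net:  10011101.01100001.00100110.11110000
Network: 157.97.38.240/28


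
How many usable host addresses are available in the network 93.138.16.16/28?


Host bits = 32 - 28 = 4
Total addresses = 2^4 = 16
Usable = total - 2 (network and broadcast)
Usable hosts: 14


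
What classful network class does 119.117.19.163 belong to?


First octet: 119
Binary: 01110111
0xxxxxxx -> Class A (1-126)
Class A, default mask 255.0.0.0 (/8)


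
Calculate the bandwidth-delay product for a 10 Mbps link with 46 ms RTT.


BDP = bandwidth * RTT
= 10 Mbps * 46 ms
= 10 * 1e6 * 46 / 1000 bits
= 460000 bits
= 57500 bytes
= 56.1523 KB
BDP = 460000 bits (57500 bytes)


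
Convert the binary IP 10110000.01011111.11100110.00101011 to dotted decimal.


10110000 = 176
01011111 = 95
11100110 = 230
00101011 = 43
IP: 176.95.230.43


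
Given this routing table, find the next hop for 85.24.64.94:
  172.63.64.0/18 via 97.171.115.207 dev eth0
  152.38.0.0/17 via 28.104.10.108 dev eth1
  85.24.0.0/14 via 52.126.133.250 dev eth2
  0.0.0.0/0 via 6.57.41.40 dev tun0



Longest prefix match for 85.24.64.94:
  /18 172.63.64.0: no
  /17 152.38.0.0: no
  /14 85.24.0.0: MATCH
  /0 0.0.0.0: MATCH
Selected: next-hop 52.126.133.250 via eth2 (matched /14)


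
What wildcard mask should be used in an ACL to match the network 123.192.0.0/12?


Subnet mask: 255.240.0.0
Wildcard = 255.255.255.255 - subnet mask
255 - 255 = 0
255 - 240 = 15
255 - 0 = 255
255 - 0 = 255
Wildcard: 0.15.255.255


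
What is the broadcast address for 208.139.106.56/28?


Network: 208.139.106.48/28
Host bits = 4
Set all host bits to 1:
Broadcast: 208.139.106.63


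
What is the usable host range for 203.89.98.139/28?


Network: 203.89.98.128
Broadcast: 203.89.98.143
First usable = network + 1
Last usable = broadcast - 1
Range: 203.89.98.129 to 203.89.98.142


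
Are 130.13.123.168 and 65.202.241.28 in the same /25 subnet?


Mask: 255.255.255.128
130.13.123.168 AND mask = 130.13.123.128
65.202.241.28 AND mask = 65.202.241.0
No, different subnets (130.13.123.128 vs 65.202.241.0)


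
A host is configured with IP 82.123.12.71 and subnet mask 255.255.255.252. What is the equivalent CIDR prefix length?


Binary: 11111111.11111111.11111111.11111100
Count leading 1s
Prefix: /30


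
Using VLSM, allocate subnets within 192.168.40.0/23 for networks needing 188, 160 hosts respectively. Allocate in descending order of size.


188 hosts -> /24 (254 usable): 192.168.40.0/24
160 hosts -> /24 (254 usable): 192.168.41.0/24
Allocation: 192.168.40.0/24 (188 hosts, 254 usable); 192.168.41.0/24 (160 hosts, 254 usable)


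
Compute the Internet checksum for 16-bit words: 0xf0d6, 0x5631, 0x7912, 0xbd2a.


Sum all words (with carry folding):
+ 0xf0d6 = 0xf0d6
+ 0x5631 = 0x4708
+ 0x7912 = 0xc01a
+ 0xbd2a = 0x7d45
One's complement: ~0x7d45
Checksum = 0x82ba


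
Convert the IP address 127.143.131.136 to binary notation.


127 = 01111111
143 = 10001111
131 = 10000011
136 = 10001000
Binary: 01111111.10001111.10000011.10001000


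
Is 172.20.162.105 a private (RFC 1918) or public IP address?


RFC 1918 private ranges:
  10.0.0.0/8 (10.0.0.0 - 10.255.255.255)
  172.16.0.0/12 (172.16.0.0 - 172.31.255.255)
  192.168.0.0/16 (192.168.0.0 - 192.168.255.255)
Private (in 172.16.0.0/12)


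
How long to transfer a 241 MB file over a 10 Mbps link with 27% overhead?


Effective throughput = 10 * (1 - 27/100) = 7.3 Mbps
File size in Mb = 241 * 8 = 1928 Mb
Time = 1928 / 7.3
Time = 264.1096 seconds


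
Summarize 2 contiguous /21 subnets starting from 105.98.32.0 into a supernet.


Original prefix: /21
Number of subnets: 2 = 2^1
New prefix = 21 - 1 = 20
Supernet: 105.98.32.0/20


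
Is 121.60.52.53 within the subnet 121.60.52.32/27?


Subnet network: 121.60.52.32
Test IP AND mask: 121.60.52.32
Yes, 121.60.52.53 is in 121.60.52.32/27


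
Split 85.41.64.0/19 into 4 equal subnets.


New prefix = 19 + 2 = 21
Each subnet has 2048 addresses
  85.41.64.0/21
  85.41.72.0/21
  85.41.80.0/21
  85.41.88.0/21
Subnets: 85.41.64.0/21, 85.41.72.0/21, 85.41.80.0/21, 85.41.88.0/21


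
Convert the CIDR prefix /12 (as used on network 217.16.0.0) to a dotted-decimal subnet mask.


/12 means 12 network bits, 20 host bits
Binary: 11111111111100000000000000000000
Mask: 255.240.0.0


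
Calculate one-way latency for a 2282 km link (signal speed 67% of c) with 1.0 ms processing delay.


Speed = 0.67 * 3e5 km/s = 201000 km/s
Propagation delay = 2282 / 201000 = 0.0114 s = 11.3532 ms
Processing delay = 1.0 ms
Total one-way latency = 12.3532 ms


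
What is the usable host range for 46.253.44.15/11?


Network: 46.224.0.0
Broadcast: 46.255.255.255
First usable = network + 1
Last usable = broadcast - 1
Range: 46.224.0.1 to 46.255.255.254


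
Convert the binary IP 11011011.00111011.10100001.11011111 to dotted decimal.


11011011 = 219
00111011 = 59
10100001 = 161
11011111 = 223
IP: 219.59.161.223


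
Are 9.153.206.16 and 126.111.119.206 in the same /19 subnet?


Mask: 255.255.224.0
9.153.206.16 AND mask = 9.153.192.0
126.111.119.206 AND mask = 126.111.96.0
No, different subnets (9.153.192.0 vs 126.111.96.0)


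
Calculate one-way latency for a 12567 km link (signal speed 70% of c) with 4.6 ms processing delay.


Speed = 0.7 * 3e5 km/s = 210000 km/s
Propagation delay = 12567 / 210000 = 0.0598 s = 59.8429 ms
Processing delay = 4.6 ms
Total one-way latency = 64.4429 ms


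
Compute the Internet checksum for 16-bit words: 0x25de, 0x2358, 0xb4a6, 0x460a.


Sum all words (with carry folding):
+ 0x25de = 0x25de
+ 0x2358 = 0x4936
+ 0xb4a6 = 0xfddc
+ 0x460a = 0x43e7
One's complement: ~0x43e7
Checksum = 0xbc18


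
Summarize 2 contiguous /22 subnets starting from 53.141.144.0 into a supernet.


Original prefix: /22
Number of subnets: 2 = 2^1
New prefix = 22 - 1 = 21
Supernet: 53.141.144.0/21


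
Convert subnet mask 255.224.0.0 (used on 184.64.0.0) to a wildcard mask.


Subnet mask: 255.224.0.0
Wildcard = 255.255.255.255 - subnet mask
255 - 255 = 0
255 - 224 = 31
255 - 0 = 255
255 - 0 = 255
Wildcard: 0.31.255.255


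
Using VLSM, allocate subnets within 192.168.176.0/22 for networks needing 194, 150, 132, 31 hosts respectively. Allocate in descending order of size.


194 hosts -> /24 (254 usable): 192.168.176.0/24
150 hosts -> /24 (254 usable): 192.168.177.0/24
132 hosts -> /24 (254 usable): 192.168.178.0/24
31 hosts -> /26 (62 usable): 192.168.179.0/26
Allocation: 192.168.176.0/24 (194 hosts, 254 usable); 192.168.177.0/24 (150 hosts, 254 usable); 192.168.178.0/24 (132 hosts, 254 usable); 192.168.179.0/26 (31 hosts, 62 usable)


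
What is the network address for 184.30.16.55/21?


IP:   10111000.00011110.00010000.00110111
Mask: 11111111.11111111.11111000.00000000
AND operation:
Net:  10111000.00011110.00010000.00000000
Network: 184.30.16.0/21


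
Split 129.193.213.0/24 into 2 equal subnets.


New prefix = 24 + 1 = 25
Each subnet has 128 addresses
  129.193.213.0/25
  129.193.213.128/25
Subnets: 129.193.213.0/25, 129.193.213.128/25


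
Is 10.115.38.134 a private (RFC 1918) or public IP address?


RFC 1918 private ranges:
  10.0.0.0/8 (10.0.0.0 - 10.255.255.255)
  172.16.0.0/12 (172.16.0.0 - 172.31.255.255)
  192.168.0.0/16 (192.168.0.0 - 192.168.255.255)
Private (in 10.0.0.0/8)


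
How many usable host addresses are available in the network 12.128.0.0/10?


Host bits = 32 - 10 = 22
Total addresses = 2^22 = 4194304
Usable = total - 2 (network and broadcast)
Usable hosts: 4194302


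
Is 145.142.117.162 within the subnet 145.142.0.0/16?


Subnet network: 145.142.0.0
Test IP AND mask: 145.142.0.0
Yes, 145.142.117.162 is in 145.142.0.0/16


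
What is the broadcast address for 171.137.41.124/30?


Network: 171.137.41.124/30
Host bits = 2
Set all host bits to 1:
Broadcast: 171.137.41.127


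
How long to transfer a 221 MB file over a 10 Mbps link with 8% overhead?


Effective throughput = 10 * (1 - 8/100) = 9.2 Mbps
File size in Mb = 221 * 8 = 1768 Mb
Time = 1768 / 9.2
Time = 192.1739 seconds


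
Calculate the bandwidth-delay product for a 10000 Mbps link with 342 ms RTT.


BDP = bandwidth * RTT
= 10000 Mbps * 342 ms
= 10000 * 1e6 * 342 / 1000 bits
= 3420000000 bits
= 427500000 bytes
= 417480.4688 KB
BDP = 3420000000 bits (427500000 bytes)


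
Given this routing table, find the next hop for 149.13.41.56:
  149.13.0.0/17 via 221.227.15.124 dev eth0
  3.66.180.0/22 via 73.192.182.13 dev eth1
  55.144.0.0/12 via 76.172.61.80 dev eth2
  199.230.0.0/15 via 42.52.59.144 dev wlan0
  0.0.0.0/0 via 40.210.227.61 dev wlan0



Longest prefix match for 149.13.41.56:
  /17 149.13.0.0: MATCH
  /22 3.66.180.0: no
  /12 55.144.0.0: no
  /15 199.230.0.0: no
  /0 0.0.0.0: MATCH
Selected: next-hop 221.227.15.124 via eth0 (matched /17)


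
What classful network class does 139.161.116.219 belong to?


First octet: 139
Binary: 10001011
10xxxxxx -> Class B (128-191)
Class B, default mask 255.255.0.0 (/16)


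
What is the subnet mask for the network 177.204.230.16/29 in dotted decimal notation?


/29 means 29 network bits, 3 host bits
Binary: 11111111111111111111111111111000
Mask: 255.255.255.248


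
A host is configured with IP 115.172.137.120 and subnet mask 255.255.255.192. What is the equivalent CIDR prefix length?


Binary: 11111111.11111111.11111111.11000000
Count leading 1s
Prefix: /26


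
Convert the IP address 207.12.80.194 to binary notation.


207 = 11001111
12 = 00001100
80 = 01010000
194 = 11000010
Binary: 11001111.00001100.01010000.11000010


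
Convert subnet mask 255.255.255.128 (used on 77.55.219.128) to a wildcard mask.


Subnet mask: 255.255.255.128
Wildcard = 255.255.255.255 - subnet mask
255 - 255 = 0
255 - 255 = 0
255 - 255 = 0
255 - 128 = 127
Wildcard: 0.0.0.127


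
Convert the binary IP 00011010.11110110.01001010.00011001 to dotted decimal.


00011010 = 26
11110110 = 246
01001010 = 74
00011001 = 25
IP: 26.246.74.25


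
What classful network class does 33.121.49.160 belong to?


First octet: 33
Binary: 00100001
0xxxxxxx -> Class A (1-126)
Class A, default mask 255.0.0.0 (/8)


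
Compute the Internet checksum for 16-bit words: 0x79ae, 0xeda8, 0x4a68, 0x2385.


Sum all words (with carry folding):
+ 0x79ae = 0x79ae
+ 0xeda8 = 0x6757
+ 0x4a68 = 0xb1bf
+ 0x2385 = 0xd544
One's complement: ~0xd544
Checksum = 0x2abb


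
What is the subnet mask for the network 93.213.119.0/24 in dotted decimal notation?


/24 means 24 network bits, 8 host bits
Binary: 11111111111111111111111100000000
Mask: 255.255.255.0


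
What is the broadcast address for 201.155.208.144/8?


Network: 201.0.0.0/8
Host bits = 24
Set all host bits to 1:
Broadcast: 201.255.255.255


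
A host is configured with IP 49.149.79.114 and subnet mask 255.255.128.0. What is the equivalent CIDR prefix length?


Binary: 11111111.11111111.10000000.00000000
Count leading 1s
Prefix: /17


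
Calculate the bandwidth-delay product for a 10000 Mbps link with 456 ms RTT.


BDP = bandwidth * RTT
= 10000 Mbps * 456 ms
= 10000 * 1e6 * 456 / 1000 bits
= 4560000000 bits
= 570000000 bytes
= 556640.625 KB
BDP = 4560000000 bits (570000000 bytes)


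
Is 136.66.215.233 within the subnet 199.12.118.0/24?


Subnet network: 199.12.118.0
Test IP AND mask: 136.66.215.0
No, 136.66.215.233 is not in 199.12.118.0/24


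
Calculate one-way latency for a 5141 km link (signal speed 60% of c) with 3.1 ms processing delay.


Speed = 0.6 * 3e5 km/s = 180000 km/s
Propagation delay = 5141 / 180000 = 0.0286 s = 28.5611 ms
Processing delay = 3.1 ms
Total one-way latency = 31.6611 ms


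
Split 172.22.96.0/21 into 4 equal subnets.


New prefix = 21 + 2 = 23
Each subnet has 512 addresses
  172.22.96.0/23
  172.22.98.0/23
  172.22.100.0/23
  172.22.102.0/23
Subnets: 172.22.96.0/23, 172.22.98.0/23, 172.22.100.0/23, 172.22.102.0/23


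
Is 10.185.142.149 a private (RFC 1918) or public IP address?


RFC 1918 private ranges:
  10.0.0.0/8 (10.0.0.0 - 10.255.255.255)
  172.16.0.0/12 (172.16.0.0 - 172.31.255.255)
  192.168.0.0/16 (192.168.0.0 - 192.168.255.255)
Private (in 10.0.0.0/8)


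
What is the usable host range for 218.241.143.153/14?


Network: 218.240.0.0
Broadcast: 218.243.255.255
First usable = network + 1
Last usable = broadcast - 1
Range: 218.240.0.1 to 218.243.255.254


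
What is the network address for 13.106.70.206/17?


IP:   00001101.01101010.01000110.11001110
Mask: 11111111.11111111.10000000.00000000
AND operation:
Net:  00001101.01101010.00000000.00000000
Network: 13.106.0.0/17


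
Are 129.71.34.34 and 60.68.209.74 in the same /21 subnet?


Mask: 255.255.248.0
129.71.34.34 AND mask = 129.71.32.0
60.68.209.74 AND mask = 60.68.208.0
No, different subnets (129.71.32.0 vs 60.68.208.0)


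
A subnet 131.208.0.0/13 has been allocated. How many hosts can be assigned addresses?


Host bits = 32 - 13 = 19
Total addresses = 2^19 = 524288
Usable = total - 2 (network and broadcast)
Usable hosts: 524286


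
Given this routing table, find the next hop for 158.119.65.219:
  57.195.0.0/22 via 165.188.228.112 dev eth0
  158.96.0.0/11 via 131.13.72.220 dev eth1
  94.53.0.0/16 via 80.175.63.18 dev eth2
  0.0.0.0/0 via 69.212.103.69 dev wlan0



Longest prefix match for 158.119.65.219:
  /22 57.195.0.0: no
  /11 158.96.0.0: MATCH
  /16 94.53.0.0: no
  /0 0.0.0.0: MATCH
Selected: next-hop 131.13.72.220 via eth1 (matched /11)


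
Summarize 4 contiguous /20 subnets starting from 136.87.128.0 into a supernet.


Original prefix: /20
Number of subnets: 4 = 2^2
New prefix = 20 - 2 = 18
Supernet: 136.87.128.0/18


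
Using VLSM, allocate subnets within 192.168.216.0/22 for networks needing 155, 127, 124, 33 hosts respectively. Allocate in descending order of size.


155 hosts -> /24 (254 usable): 192.168.216.0/24
127 hosts -> /24 (254 usable): 192.168.217.0/24
124 hosts -> /25 (126 usable): 192.168.218.0/25
33 hosts -> /26 (62 usable): 192.168.218.128/26
Allocation: 192.168.216.0/24 (155 hosts, 254 usable); 192.168.217.0/24 (127 hosts, 254 usable); 192.168.218.0/25 (124 hosts, 126 usable); 192.168.218.128/26 (33 hosts, 62 usable)


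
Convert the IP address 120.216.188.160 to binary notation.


120 = 01111000
216 = 11011000
188 = 10111100
160 = 10100000
Binary: 01111000.11011000.10111100.10100000


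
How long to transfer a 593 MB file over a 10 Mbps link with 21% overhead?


Effective throughput = 10 * (1 - 21/100) = 7.9 Mbps
File size in Mb = 593 * 8 = 4744 Mb
Time = 4744 / 7.9
Time = 600.5063 seconds


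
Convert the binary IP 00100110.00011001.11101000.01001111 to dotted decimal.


00100110 = 38
00011001 = 25
11101000 = 232
01001111 = 79
IP: 38.25.232.79


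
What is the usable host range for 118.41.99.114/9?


Network: 118.0.0.0
Broadcast: 118.127.255.255
First usable = network + 1
Last usable = broadcast - 1
Range: 118.0.0.1 to 118.127.255.254


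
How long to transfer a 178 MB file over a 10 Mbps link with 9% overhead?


Effective throughput = 10 * (1 - 9/100) = 9.1 Mbps
File size in Mb = 178 * 8 = 1424 Mb
Time = 1424 / 9.1
Time = 156.4835 seconds


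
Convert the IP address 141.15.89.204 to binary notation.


141 = 10001101
15 = 00001111
89 = 01011001
204 = 11001100
Binary: 10001101.00001111.01011001.11001100


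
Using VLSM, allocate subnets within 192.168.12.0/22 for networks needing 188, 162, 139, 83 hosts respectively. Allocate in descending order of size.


188 hosts -> /24 (254 usable): 192.168.12.0/24
162 hosts -> /24 (254 usable): 192.168.13.0/24
139 hosts -> /24 (254 usable): 192.168.14.0/24
83 hosts -> /25 (126 usable): 192.168.15.0/25
Allocation: 192.168.12.0/24 (188 hosts, 254 usable); 192.168.13.0/24 (162 hosts, 254 usable); 192.168.14.0/24 (139 hosts, 254 usable); 192.168.15.0/25 (83 hosts, 126 usable)


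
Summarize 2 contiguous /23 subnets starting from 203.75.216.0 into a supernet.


Original prefix: /23
Number of subnets: 2 = 2^1
New prefix = 23 - 1 = 22
Supernet: 203.75.216.0/22


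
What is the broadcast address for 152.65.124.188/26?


Network: 152.65.124.128/26
Host bits = 6
Set all host bits to 1:
Broadcast: 152.65.124.191


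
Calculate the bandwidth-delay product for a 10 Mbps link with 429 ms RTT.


BDP = bandwidth * RTT
= 10 Mbps * 429 ms
= 10 * 1e6 * 429 / 1000 bits
= 4290000 bits
= 536250 bytes
= 523.6816 KB
BDP = 4290000 bits (536250 bytes)


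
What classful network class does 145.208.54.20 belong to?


First octet: 145
Binary: 10010001
10xxxxxx -> Class B (128-191)
Class B, default mask 255.255.0.0 (/16)


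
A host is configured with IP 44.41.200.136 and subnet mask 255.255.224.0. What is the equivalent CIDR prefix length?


Binary: 11111111.11111111.11100000.00000000
Count leading 1s
Prefix: /19


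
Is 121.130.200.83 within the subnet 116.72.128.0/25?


Subnet network: 116.72.128.0
Test IP AND mask: 121.130.200.0
No, 121.130.200.83 is not in 116.72.128.0/25


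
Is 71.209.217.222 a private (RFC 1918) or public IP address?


RFC 1918 private ranges:
  10.0.0.0/8 (10.0.0.0 - 10.255.255.255)
  172.16.0.0/12 (172.16.0.0 - 172.31.255.255)
  192.168.0.0/16 (192.168.0.0 - 192.168.255.255)
Public (not in any RFC 1918 range)


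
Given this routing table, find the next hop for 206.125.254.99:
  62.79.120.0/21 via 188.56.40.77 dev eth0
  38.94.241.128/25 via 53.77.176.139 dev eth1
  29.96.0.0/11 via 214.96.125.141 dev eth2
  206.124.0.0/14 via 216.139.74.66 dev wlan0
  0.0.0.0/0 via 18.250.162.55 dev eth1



Longest prefix match for 206.125.254.99:
  /21 62.79.120.0: no
  /25 38.94.241.128: no
  /11 29.96.0.0: no
  /14 206.124.0.0: MATCH
  /0 0.0.0.0: MATCH
Selected: next-hop 216.139.74.66 via wlan0 (matched /14)


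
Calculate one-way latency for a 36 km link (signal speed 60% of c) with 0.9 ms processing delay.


Speed = 0.6 * 3e5 km/s = 180000 km/s
Propagation delay = 36 / 180000 = 0.0002 s = 0.2 ms
Processing delay = 0.9 ms
Total one-way latency = 1.1 ms


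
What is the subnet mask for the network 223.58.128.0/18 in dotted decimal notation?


/18 means 18 network bits, 14 host bits
Binary: 11111111111111111100000000000000
Mask: 255.255.192.0


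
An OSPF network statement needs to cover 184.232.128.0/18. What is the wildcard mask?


Subnet mask: 255.255.192.0
Wildcard = 255.255.255.255 - subnet mask
255 - 255 = 0
255 - 255 = 0
255 - 192 = 63
255 - 0 = 255
Wildcard: 0.0.63.255


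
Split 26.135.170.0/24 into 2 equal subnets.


New prefix = 24 + 1 = 25
Each subnet has 128 addresses
  26.135.170.0/25
  26.135.170.128/25
Subnets: 26.135.170.0/25, 26.135.170.128/25


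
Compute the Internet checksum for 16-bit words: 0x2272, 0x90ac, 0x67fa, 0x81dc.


Sum all words (with carry folding):
+ 0x2272 = 0x2272
+ 0x90ac = 0xb31e
+ 0x67fa = 0x1b19
+ 0x81dc = 0x9cf5
One's complement: ~0x9cf5
Checksum = 0x630a


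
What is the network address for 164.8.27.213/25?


IP:   10100100.00001000.00011011.11010101
Mask: 11111111.11111111.11111111.10000000
AND operation:
Net:  10100100.00001000.00011011.10000000
Network: 164.8.27.128/25


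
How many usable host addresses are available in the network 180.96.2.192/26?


Host bits = 32 - 26 = 6
Total addresses = 2^6 = 64
Usable = total - 2 (network and broadcast)
Usable hosts: 62


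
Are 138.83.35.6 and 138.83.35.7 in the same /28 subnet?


Mask: 255.255.255.240
138.83.35.6 AND mask = 138.83.35.0
138.83.35.7 AND mask = 138.83.35.0
Yes, same subnet (138.83.35.0)


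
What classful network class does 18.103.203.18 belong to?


First octet: 18
Binary: 00010010
0xxxxxxx -> Class A (1-126)
Class A, default mask 255.0.0.0 (/8)


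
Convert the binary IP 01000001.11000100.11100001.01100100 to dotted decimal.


01000001 = 65
11000100 = 196
11100001 = 225
01100100 = 100
IP: 65.196.225.100


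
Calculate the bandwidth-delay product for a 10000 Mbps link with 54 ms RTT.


BDP = bandwidth * RTT
= 10000 Mbps * 54 ms
= 10000 * 1e6 * 54 / 1000 bits
= 540000000 bits
= 67500000 bytes
= 65917.9688 KB
BDP = 540000000 bits (67500000 bytes)


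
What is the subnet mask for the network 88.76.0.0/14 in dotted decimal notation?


/14 means 14 network bits, 18 host bits
Binary: 11111111111111000000000000000000
Mask: 255.252.0.0


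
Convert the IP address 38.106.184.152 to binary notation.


38 = 00100110
106 = 01101010
184 = 10111000
152 = 10011000
Binary: 00100110.01101010.10111000.10011000


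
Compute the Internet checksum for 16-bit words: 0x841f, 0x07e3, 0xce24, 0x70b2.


Sum all words (with carry folding):
+ 0x841f = 0x841f
+ 0x07e3 = 0x8c02
+ 0xce24 = 0x5a27
+ 0x70b2 = 0xcad9
One's complement: ~0xcad9
Checksum = 0x3526


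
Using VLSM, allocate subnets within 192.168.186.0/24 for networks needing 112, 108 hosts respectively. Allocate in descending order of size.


112 hosts -> /25 (126 usable): 192.168.186.0/25
108 hosts -> /25 (126 usable): 192.168.186.128/25
Allocation: 192.168.186.0/25 (112 hosts, 126 usable); 192.168.186.128/25 (108 hosts, 126 usable)


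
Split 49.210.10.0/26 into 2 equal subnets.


New prefix = 26 + 1 = 27
Each subnet has 32 addresses
  49.210.10.0/27
  49.210.10.32/27
Subnets: 49.210.10.0/27, 49.210.10.32/27


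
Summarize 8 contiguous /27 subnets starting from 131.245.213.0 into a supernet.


Original prefix: /27
Number of subnets: 8 = 2^3
New prefix = 27 - 3 = 24
Supernet: 131.245.213.0/24


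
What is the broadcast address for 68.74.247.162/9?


Network: 68.0.0.0/9
Host bits = 23
Set all host bits to 1:
Broadcast: 68.127.255.255


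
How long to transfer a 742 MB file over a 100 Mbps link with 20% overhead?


Effective throughput = 100 * (1 - 20/100) = 80 Mbps
File size in Mb = 742 * 8 = 5936 Mb
Time = 5936 / 80
Time = 74.2 seconds


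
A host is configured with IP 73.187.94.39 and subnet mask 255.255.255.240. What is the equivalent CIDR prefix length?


Binary: 11111111.11111111.11111111.11110000
Count leading 1s
Prefix: /28


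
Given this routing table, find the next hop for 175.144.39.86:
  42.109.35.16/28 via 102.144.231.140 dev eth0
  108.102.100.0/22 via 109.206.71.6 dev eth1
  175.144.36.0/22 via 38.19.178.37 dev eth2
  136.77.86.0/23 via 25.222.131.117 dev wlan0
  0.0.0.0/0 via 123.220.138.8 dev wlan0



Longest prefix match for 175.144.39.86:
  /28 42.109.35.16: no
  /22 108.102.100.0: no
  /22 175.144.36.0: MATCH
  /23 136.77.86.0: no
  /0 0.0.0.0: MATCH
Selected: next-hop 38.19.178.37 via eth2 (matched /22)


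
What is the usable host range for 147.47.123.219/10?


Network: 147.0.0.0
Broadcast: 147.63.255.255
First usable = network + 1
Last usable = broadcast - 1
Range: 147.0.0.1 to 147.63.255.254


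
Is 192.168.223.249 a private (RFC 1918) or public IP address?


RFC 1918 private ranges:
  10.0.0.0/8 (10.0.0.0 - 10.255.255.255)
  172.16.0.0/12 (172.16.0.0 - 172.31.255.255)
  192.168.0.0/16 (192.168.0.0 - 192.168.255.255)
Private (in 192.168.0.0/16)


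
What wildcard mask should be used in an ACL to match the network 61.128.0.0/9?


Subnet mask: 255.128.0.0
Wildcard = 255.255.255.255 - subnet mask
255 - 255 = 0
255 - 128 = 127
255 - 0 = 255
255 - 0 = 255
Wildcard: 0.127.255.255


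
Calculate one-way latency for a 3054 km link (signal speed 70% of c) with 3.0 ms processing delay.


Speed = 0.7 * 3e5 km/s = 210000 km/s
Propagation delay = 3054 / 210000 = 0.0145 s = 14.5429 ms
Processing delay = 3.0 ms
Total one-way latency = 17.5429 ms


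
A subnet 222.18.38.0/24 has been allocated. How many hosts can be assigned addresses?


Host bits = 32 - 24 = 8
Total addresses = 2^8 = 256
Usable = total - 2 (network and broadcast)
Usable hosts: 254


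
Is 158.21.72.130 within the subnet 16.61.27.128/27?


Subnet network: 16.61.27.128
Test IP AND mask: 158.21.72.128
No, 158.21.72.130 is not in 16.61.27.128/27


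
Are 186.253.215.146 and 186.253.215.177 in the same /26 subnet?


Mask: 255.255.255.192
186.253.215.146 AND mask = 186.253.215.128
186.253.215.177 AND mask = 186.253.215.128
Yes, same subnet (186.253.215.128)


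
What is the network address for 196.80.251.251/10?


IP:   11000100.01010000.11111011.11111011
Mask: 11111111.11000000.00000000.00000000
AND operation:
Net:  11000100.01000000.00000000.00000000
Network: 196.64.0.0/10


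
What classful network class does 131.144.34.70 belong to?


First octet: 131
Binary: 10000011
10xxxxxx -> Class B (128-191)
Class B, default mask 255.255.0.0 (/16)


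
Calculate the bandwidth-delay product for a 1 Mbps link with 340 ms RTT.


BDP = bandwidth * RTT
= 1 Mbps * 340 ms
= 1 * 1e6 * 340 / 1000 bits
= 340000 bits
= 42500 bytes
= 41.5039 KB
BDP = 340000 bits (42500 bytes)


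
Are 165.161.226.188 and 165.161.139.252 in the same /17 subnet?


Mask: 255.255.128.0
165.161.226.188 AND mask = 165.161.128.0
165.161.139.252 AND mask = 165.161.128.0
Yes, same subnet (165.161.128.0)


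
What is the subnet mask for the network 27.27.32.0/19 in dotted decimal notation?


/19 means 19 network bits, 13 host bits
Binary: 11111111111111111110000000000000
Mask: 255.255.224.0


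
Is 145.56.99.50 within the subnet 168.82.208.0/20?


Subnet network: 168.82.208.0
Test IP AND mask: 145.56.96.0
No, 145.56.99.50 is not in 168.82.208.0/20


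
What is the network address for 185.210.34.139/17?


IP:   10111001.11010010.00100010.10001011
Mask: 11111111.11111111.10000000.00000000
AND operation:
Net:  10111001.11010010.00000000.00000000
Network: 185.210.0.0/17


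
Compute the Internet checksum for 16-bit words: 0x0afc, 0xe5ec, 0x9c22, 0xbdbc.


Sum all words (with carry folding):
+ 0x0afc = 0x0afc
+ 0xe5ec = 0xf0e8
+ 0x9c22 = 0x8d0b
+ 0xbdbc = 0x4ac8
One's complement: ~0x4ac8
Checksum = 0xb537


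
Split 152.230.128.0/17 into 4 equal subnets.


New prefix = 17 + 2 = 19
Each subnet has 8192 addresses
  152.230.128.0/19
  152.230.160.0/19
  152.230.192.0/19
  152.230.224.0/19
Subnets: 152.230.128.0/19, 152.230.160.0/19, 152.230.192.0/19, 152.230.224.0/19


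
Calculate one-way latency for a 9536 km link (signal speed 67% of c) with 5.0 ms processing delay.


Speed = 0.67 * 3e5 km/s = 201000 km/s
Propagation delay = 9536 / 201000 = 0.0474 s = 47.4428 ms
Processing delay = 5.0 ms
Total one-way latency = 52.4428 ms


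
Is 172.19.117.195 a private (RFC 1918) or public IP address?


RFC 1918 private ranges:
  10.0.0.0/8 (10.0.0.0 - 10.255.255.255)
  172.16.0.0/12 (172.16.0.0 - 172.31.255.255)
  192.168.0.0/16 (192.168.0.0 - 192.168.255.255)
Private (in 172.16.0.0/12)


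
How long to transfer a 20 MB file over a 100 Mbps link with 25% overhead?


Effective throughput = 100 * (1 - 25/100) = 75 Mbps
File size in Mb = 20 * 8 = 160 Mb
Time = 160 / 75
Time = 2.1333 seconds


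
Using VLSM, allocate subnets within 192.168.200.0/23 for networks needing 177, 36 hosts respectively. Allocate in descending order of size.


177 hosts -> /24 (254 usable): 192.168.200.0/24
36 hosts -> /26 (62 usable): 192.168.201.0/26
Allocation: 192.168.200.0/24 (177 hosts, 254 usable); 192.168.201.0/26 (36 hosts, 62 usable)


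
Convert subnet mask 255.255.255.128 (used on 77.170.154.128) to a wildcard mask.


Subnet mask: 255.255.255.128
Wildcard = 255.255.255.255 - subnet mask
255 - 255 = 0
255 - 255 = 0
255 - 255 = 0
255 - 128 = 127
Wildcard: 0.0.0.127


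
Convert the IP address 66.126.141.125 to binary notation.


66 = 01000010
126 = 01111110
141 = 10001101
125 = 01111101
Binary: 01000010.01111110.10001101.01111101


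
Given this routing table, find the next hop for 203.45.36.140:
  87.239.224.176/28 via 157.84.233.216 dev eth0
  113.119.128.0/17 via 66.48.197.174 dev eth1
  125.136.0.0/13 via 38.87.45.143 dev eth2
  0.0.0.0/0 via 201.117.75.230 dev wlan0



Longest prefix match for 203.45.36.140:
  /28 87.239.224.176: no
  /17 113.119.128.0: no
  /13 125.136.0.0: no
  /0 0.0.0.0: MATCH
Selected: next-hop 201.117.75.230 via wlan0 (matched /0)


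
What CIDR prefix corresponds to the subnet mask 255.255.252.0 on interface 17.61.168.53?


Binary: 11111111.11111111.11111100.00000000
Count leading 1s
Prefix: /22


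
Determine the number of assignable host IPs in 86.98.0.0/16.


Host bits = 32 - 16 = 16
Total addresses = 2^16 = 65536
Usable = total - 2 (network and broadcast)
Usable hosts: 65534


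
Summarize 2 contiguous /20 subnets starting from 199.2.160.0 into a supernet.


Original prefix: /20
Number of subnets: 2 = 2^1
New prefix = 20 - 1 = 19
Supernet: 199.2.160.0/19


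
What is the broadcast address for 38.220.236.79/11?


Network: 38.192.0.0/11
Host bits = 21
Set all host bits to 1:
Broadcast: 38.223.255.255


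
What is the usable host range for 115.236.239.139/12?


Network: 115.224.0.0
Broadcast: 115.239.255.255
First usable = network + 1
Last usable = broadcast - 1
Range: 115.224.0.1 to 115.239.255.254


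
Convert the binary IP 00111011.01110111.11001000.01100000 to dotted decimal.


00111011 = 59
01110111 = 119
11001000 = 200
01100000 = 96
IP: 59.119.200.96


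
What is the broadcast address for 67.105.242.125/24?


Network: 67.105.242.0/24
Host bits = 8
Set all host bits to 1:
Broadcast: 67.105.242.255


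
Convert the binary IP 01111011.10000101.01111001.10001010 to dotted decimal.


01111011 = 123
10000101 = 133
01111001 = 121
10001010 = 138
IP: 123.133.121.138


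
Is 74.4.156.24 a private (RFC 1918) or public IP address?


RFC 1918 private ranges:
  10.0.0.0/8 (10.0.0.0 - 10.255.255.255)
  172.16.0.0/12 (172.16.0.0 - 172.31.255.255)
  192.168.0.0/16 (192.168.0.0 - 192.168.255.255)
Public (not in any RFC 1918 range)


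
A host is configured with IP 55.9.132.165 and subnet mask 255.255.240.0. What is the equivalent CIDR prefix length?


Binary: 11111111.11111111.11110000.00000000
Count leading 1s
Prefix: /20


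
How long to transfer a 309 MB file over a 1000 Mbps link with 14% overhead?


Effective throughput = 1000 * (1 - 14/100) = 860 Mbps
File size in Mb = 309 * 8 = 2472 Mb
Time = 2472 / 860
Time = 2.8744 seconds


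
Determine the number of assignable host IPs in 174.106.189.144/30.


Host bits = 32 - 30 = 2
Total addresses = 2^2 = 4
Usable = total - 2 (network and broadcast)
Usable hosts: 2


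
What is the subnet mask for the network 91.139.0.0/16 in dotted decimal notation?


/16 means 16 network bits, 16 host bits
Binary: 11111111111111110000000000000000
Mask: 255.255.0.0


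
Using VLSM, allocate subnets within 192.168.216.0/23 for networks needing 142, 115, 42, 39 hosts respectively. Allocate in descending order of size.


142 hosts -> /24 (254 usable): 192.168.216.0/24
115 hosts -> /25 (126 usable): 192.168.217.0/25
42 hosts -> /26 (62 usable): 192.168.217.128/26
39 hosts -> /26 (62 usable): 192.168.217.192/26
Allocation: 192.168.216.0/24 (142 hosts, 254 usable); 192.168.217.0/25 (115 hosts, 126 usable); 192.168.217.128/26 (42 hosts, 62 usable); 192.168.217.192/26 (39 hosts, 62 usable)


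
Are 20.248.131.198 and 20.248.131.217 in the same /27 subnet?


Mask: 255.255.255.224
20.248.131.198 AND mask = 20.248.131.192
20.248.131.217 AND mask = 20.248.131.192
Yes, same subnet (20.248.131.192)


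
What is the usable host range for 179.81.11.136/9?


Network: 179.0.0.0
Broadcast: 179.127.255.255
First usable = network + 1
Last usable = broadcast - 1
Range: 179.0.0.1 to 179.127.255.254


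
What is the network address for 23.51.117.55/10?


IP:   00010111.00110011.01110101.00110111
Mask: 11111111.11000000.00000000.00000000
AND operation:
Net:  00010111.00000000.00000000.00000000
Network: 23.0.0.0/10


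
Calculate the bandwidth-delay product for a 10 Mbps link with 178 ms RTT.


BDP = bandwidth * RTT
= 10 Mbps * 178 ms
= 10 * 1e6 * 178 / 1000 bits
= 1780000 bits
= 222500 bytes
= 217.2852 KB
BDP = 1780000 bits (222500 bytes)


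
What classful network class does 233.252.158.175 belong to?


First octet: 233
Binary: 11101001
1110xxxx -> Class D (224-239)
Class D (multicast), default mask N/A


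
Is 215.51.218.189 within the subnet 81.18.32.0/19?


Subnet network: 81.18.32.0
Test IP AND mask: 215.51.192.0
No, 215.51.218.189 is not in 81.18.32.0/19


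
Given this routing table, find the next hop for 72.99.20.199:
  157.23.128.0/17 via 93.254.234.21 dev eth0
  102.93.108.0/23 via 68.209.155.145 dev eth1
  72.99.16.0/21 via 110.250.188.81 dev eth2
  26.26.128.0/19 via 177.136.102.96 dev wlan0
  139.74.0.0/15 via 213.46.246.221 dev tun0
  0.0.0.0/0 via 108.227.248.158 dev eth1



Longest prefix match for 72.99.20.199:
  /17 157.23.128.0: no
  /23 102.93.108.0: no
  /21 72.99.16.0: MATCH
  /19 26.26.128.0: no
  /15 139.74.0.0: no
  /0 0.0.0.0: MATCH
Selected: next-hop 110.250.188.81 via eth2 (matched /21)


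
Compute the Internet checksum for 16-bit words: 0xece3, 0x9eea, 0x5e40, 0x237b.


Sum all words (with carry folding):
+ 0xece3 = 0xece3
+ 0x9eea = 0x8bce
+ 0x5e40 = 0xea0e
+ 0x237b = 0x0d8a
One's complement: ~0x0d8a
Checksum = 0xf275


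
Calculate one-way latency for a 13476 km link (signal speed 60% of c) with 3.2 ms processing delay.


Speed = 0.6 * 3e5 km/s = 180000 km/s
Propagation delay = 13476 / 180000 = 0.0749 s = 74.8667 ms
Processing delay = 3.2 ms
Total one-way latency = 78.0667 ms


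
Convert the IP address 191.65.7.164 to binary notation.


191 = 10111111
65 = 01000001
7 = 00000111
164 = 10100100
Binary: 10111111.01000001.00000111.10100100


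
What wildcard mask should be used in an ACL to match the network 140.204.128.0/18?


Subnet mask: 255.255.192.0
Wildcard = 255.255.255.255 - subnet mask
255 - 255 = 0
255 - 255 = 0
255 - 192 = 63
255 - 0 = 255
Wildcard: 0.0.63.255


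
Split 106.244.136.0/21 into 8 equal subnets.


New prefix = 21 + 3 = 24
Each subnet has 256 addresses
  106.244.136.0/24
  106.244.137.0/24
  106.244.138.0/24
  106.244.139.0/24
  106.244.140.0/24
  106.244.141.0/24
  106.244.142.0/24
  106.244.143.0/24
Subnets: 106.244.136.0/24, 106.244.137.0/24, 106.244.138.0/24, 106.244.139.0/24, 106.244.140.0/24, 106.244.141.0/24, 106.244.142.0/24, 106.244.143.0/24


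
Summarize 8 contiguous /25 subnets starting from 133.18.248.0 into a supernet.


Original prefix: /25
Number of subnets: 8 = 2^3
New prefix = 25 - 3 = 22
Supernet: 133.18.248.0/22


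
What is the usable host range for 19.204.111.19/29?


Network: 19.204.111.16
Broadcast: 19.204.111.23
First usable = network + 1
Last usable = broadcast - 1
Range: 19.204.111.17 to 19.204.111.22


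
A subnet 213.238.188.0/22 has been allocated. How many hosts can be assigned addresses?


Host bits = 32 - 22 = 10
Total addresses = 2^10 = 1024
Usable = total - 2 (network and broadcast)
Usable hosts: 1022


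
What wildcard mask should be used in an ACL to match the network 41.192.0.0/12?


Subnet mask: 255.240.0.0
Wildcard = 255.255.255.255 - subnet mask
255 - 255 = 0
255 - 240 = 15
255 - 0 = 255
255 - 0 = 255
Wildcard: 0.15.255.255
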